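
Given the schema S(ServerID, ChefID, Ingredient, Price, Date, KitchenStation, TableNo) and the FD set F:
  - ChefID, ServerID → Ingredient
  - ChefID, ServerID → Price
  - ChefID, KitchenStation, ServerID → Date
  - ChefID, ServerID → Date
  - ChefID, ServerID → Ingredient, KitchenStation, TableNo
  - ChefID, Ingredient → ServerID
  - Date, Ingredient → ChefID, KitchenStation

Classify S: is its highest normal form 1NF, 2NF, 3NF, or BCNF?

BCNF

Candidate keys: {ChefID, Ingredient}, {ChefID, ServerID}, {Date, Ingredient}. Prime attributes: {ChefID, Date, Ingredient, ServerID}.
The left-hand side of every FD is a superkey, so BCNF is satisfied.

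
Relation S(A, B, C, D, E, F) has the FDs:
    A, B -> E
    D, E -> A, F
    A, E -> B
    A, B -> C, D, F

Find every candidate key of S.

{A, B}, {A, E}, {D, E}

Closure of {A, B} is {A, B, C, D, E, F}, the whole schema; {A, B} is a candidate key.
Closure of {A, E} is {A, B, C, D, E, F}, the whole schema; {A, E} is a candidate key.
Closure of {D, E} is {A, B, C, D, E, F}, the whole schema; {D, E} is a candidate key.
These are minimal and exhaustive — every other superkey contains one of them.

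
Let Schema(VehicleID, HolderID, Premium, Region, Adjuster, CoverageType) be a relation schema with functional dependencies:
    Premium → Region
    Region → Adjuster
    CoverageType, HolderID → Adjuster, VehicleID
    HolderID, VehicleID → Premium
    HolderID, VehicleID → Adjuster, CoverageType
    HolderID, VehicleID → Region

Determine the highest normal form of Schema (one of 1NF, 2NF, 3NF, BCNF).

2NF

Candidate keys: {CoverageType, HolderID}, {HolderID, VehicleID}. Prime attributes: {CoverageType, HolderID, VehicleID}.
For Premium → Region we have {Premium}⁺ = {Adjuster, Premium, Region}; {Premium} is not a superkey, so BCNF fails.
Premium → Region has non-prime {Region} on the right and a non-superkey on the left, so 3NF fails.
No proper subset of a key has a non-prime attribute in its closure, so there is no partial dependency; 2NF holds.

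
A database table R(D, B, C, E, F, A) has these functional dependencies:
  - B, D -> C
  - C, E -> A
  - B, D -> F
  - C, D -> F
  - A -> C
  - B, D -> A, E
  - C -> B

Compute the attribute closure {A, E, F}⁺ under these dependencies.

Start with {A, E, F}.
A -> C applies; add {C} → now {A, C, E, F}.
C -> B applies; add {B} → now {A, B, C, E, F}.
No further FD applies.

{A, B, C, E, F}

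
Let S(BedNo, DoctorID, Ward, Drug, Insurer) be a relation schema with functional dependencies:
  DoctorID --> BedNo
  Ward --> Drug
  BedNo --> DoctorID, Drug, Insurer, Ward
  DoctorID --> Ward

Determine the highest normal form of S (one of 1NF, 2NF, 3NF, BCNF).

Candidate keys: {BedNo}, {DoctorID}. Prime attributes: {BedNo, DoctorID}.
Ward --> Drug breaks BCNF: {Ward}⁺ = {Drug, Ward}, so {Ward} is not a superkey.
Because {Drug} is non-prime and the left side of Ward --> Drug is not a superkey, the relation is not in 3NF.
With only single-attribute keys there can be no partial dependency, so 2NF holds.

2NF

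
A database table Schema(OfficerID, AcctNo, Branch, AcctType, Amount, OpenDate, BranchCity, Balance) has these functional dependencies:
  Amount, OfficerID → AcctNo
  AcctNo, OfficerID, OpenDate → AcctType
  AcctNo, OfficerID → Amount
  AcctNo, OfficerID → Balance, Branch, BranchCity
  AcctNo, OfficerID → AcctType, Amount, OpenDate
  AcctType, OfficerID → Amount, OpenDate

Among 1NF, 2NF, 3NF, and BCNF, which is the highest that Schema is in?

Candidate keys: {AcctNo, OfficerID}, {AcctType, OfficerID}, {Amount, OfficerID}. Prime attributes: {AcctNo, AcctType, Amount, OfficerID}.
The left-hand side of every FD is a superkey, so BCNF is satisfied.

BCNF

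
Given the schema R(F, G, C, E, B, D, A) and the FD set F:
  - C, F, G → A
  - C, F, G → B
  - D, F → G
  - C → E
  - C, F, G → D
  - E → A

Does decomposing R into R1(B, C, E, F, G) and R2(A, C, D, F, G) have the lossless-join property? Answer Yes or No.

Yes

Common attributes: {C, F, G}; their closure is {A, B, C, D, E, F, G}.
This includes all of R1, so the common attributes are a superkey of R1 — the join is lossless.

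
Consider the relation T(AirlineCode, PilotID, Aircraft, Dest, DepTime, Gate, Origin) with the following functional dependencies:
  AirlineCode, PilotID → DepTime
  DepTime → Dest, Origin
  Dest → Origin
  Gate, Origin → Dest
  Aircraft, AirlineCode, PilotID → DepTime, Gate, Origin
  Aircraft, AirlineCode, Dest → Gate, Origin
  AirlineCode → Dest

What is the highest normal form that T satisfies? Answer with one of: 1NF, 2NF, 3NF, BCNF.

1NF

Candidate key: {Aircraft, AirlineCode, PilotID}. Prime attributes: {Aircraft, AirlineCode, PilotID}.
AirlineCode, PilotID → DepTime: {AirlineCode, PilotID}⁺ = {AirlineCode, DepTime, Dest, Origin, PilotID}, which is not all of the attributes, so the left side is not a superkey — BCNF is violated.
AirlineCode, PilotID → DepTime has non-prime {DepTime} on the right and a non-superkey on the left, so 3NF fails.
The proper key subset {AirlineCode} of {Aircraft, AirlineCode, PilotID} determines non-prime {Dest, Origin}, so the relation is not even in 2NF.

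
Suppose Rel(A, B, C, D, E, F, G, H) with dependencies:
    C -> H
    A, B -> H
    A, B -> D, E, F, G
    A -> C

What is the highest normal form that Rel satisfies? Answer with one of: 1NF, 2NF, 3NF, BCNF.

Candidate key: {A, B}. Prime attributes: {A, B}.
C -> H breaks BCNF: {C}⁺ = {C, H}, so {C} is not a superkey.
C -> H determines the non-prime attribute {H} from a non-superkey — 3NF is violated.
{A} is a proper subset of the key {A, B}, and {A}⁺ contains the non-prime attributes {C, H} — a partial dependency, so 2NF is violated.

1NF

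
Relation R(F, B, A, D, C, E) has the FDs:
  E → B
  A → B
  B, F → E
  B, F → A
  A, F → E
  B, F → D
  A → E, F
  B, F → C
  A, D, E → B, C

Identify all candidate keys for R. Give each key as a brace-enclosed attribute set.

{A}⁺ = {A, B, C, D, E, F}, which is every attribute, so {A} is a candidate key.
{B, F}⁺ = {A, B, C, D, E, F}, which is every attribute, so {B, F} is a candidate key.
{E, F}⁺ = {A, B, C, D, E, F}, which is every attribute, so {E, F} is a candidate key.
No proper subset of any of these is a key, and no other minimal superkey exists.

{A}, {B, F}, {E, F}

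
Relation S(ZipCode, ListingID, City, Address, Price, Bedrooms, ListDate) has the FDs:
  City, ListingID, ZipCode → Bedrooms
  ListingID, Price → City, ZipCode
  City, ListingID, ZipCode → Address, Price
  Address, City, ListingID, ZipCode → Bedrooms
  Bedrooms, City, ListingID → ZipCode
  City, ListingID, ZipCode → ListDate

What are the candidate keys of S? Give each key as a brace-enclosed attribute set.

{Bedrooms, City, ListingID}, {City, ListingID, ZipCode}, {ListingID, Price}

{ListingID} never appears on the right of any FD, so every key must include it.
Closure of {ListingID, Price} is {Address, Bedrooms, City, ListDate, ListingID, Price, ZipCode}, the whole schema; {ListingID, Price} is a candidate key.
Closure of {Bedrooms, City, ListingID} is {Address, Bedrooms, City, ListDate, ListingID, Price, ZipCode}, the whole schema; {Bedrooms, City, ListingID} is a candidate key.
Closure of {City, ListingID, ZipCode} is {Address, Bedrooms, City, ListDate, ListingID, Price, ZipCode}, the whole schema; {City, ListingID, ZipCode} is a candidate key.
No proper subset of any of these is a key, and no other minimal superkey exists.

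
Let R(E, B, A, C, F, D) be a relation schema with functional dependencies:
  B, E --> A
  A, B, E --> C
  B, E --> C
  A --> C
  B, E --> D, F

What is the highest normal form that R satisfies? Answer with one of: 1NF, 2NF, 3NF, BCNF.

Candidate key: {B, E}. Prime attributes: {B, E}.
A --> C: {A}⁺ = {A, C}, which is not all of the attributes, so the left side is not a superkey — BCNF is violated.
A --> C determines the non-prime attribute {C} from a non-superkey — 3NF is violated.
No non-prime attribute depends on a proper subset of any candidate key, so 2NF holds.

2NF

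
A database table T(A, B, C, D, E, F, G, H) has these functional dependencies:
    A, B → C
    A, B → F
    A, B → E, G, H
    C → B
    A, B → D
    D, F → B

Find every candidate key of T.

{A, B}, {A, C}, {A, D, F}

{A} never appears on the right of any FD, so every key must include it.
{A, B}⁺ = {A, B, C, D, E, F, G, H}, which is every attribute, so {A, B} is a candidate key.
{A, C}⁺ = {A, B, C, D, E, F, G, H}, which is every attribute, so {A, C} is a candidate key.
{A, D, F}⁺ = {A, B, C, D, E, F, G, H}, which is every attribute, so {A, D, F} is a candidate key.
Any other superkey properly contains one of these, so there are no further candidate keys.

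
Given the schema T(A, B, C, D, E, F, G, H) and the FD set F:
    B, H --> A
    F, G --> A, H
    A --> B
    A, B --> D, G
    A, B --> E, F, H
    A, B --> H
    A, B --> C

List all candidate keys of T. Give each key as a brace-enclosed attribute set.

{A}, {B, H}, {F, G}

{A} is a candidate key since {A}⁺ = {A, B, C, D, E, F, G, H} covers every attribute.
{B, H} is a candidate key since {B, H}⁺ = {A, B, C, D, E, F, G, H} covers every attribute.
{F, G} is a candidate key since {F, G}⁺ = {A, B, C, D, E, F, G, H} covers every attribute.
Any other superkey properly contains one of these, so there are no further candidate keys.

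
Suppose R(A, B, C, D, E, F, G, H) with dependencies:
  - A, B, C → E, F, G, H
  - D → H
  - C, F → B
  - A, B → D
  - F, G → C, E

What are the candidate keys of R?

Attributes never on any right-hand side: {A} — every candidate key must contain it.
{A, B, C}⁺ = {A, B, C, D, E, F, G, H}, which is every attribute, so {A, B, C} is a candidate key.
{A, C, F}⁺ = {A, B, C, D, E, F, G, H}, which is every attribute, so {A, C, F} is a candidate key.
{A, F, G}⁺ = {A, B, C, D, E, F, G, H}, which is every attribute, so {A, F, G} is a candidate key.
These are minimal and exhaustive — every other superkey contains one of them.

{A, B, C}, {A, C, F}, {A, F, G}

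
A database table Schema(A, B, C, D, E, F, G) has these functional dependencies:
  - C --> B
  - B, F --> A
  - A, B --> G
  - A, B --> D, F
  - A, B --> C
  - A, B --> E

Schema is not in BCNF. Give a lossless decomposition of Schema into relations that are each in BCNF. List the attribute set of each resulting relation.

{A, C, D, E, F, G}; {B, C}

Candidate keys of the original relation: {A, B}, {A, C}, {B, F}, {C, F}.
In {A, B, C, D, E, F, G}, {C} is not a superkey ({C}⁺ restricted to this set is {B, C}), so split on C --> B into {B, C} and {A, C, D, E, F, G}.
{B, C} is in BCNF.
{A, C, D, E, F, G} is in BCNF.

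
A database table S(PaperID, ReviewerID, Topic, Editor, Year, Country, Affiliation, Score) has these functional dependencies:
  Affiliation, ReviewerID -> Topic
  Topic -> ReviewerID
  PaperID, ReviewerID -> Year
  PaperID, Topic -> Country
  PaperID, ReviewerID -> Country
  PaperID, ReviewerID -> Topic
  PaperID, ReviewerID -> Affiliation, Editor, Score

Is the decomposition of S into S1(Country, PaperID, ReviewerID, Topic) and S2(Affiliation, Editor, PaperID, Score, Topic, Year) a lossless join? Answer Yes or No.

Common attributes: {PaperID, Topic}; their closure is {Affiliation, Country, Editor, PaperID, ReviewerID, Score, Topic, Year}.
This includes all of S1, so the common attributes are a superkey of S1 — the join is lossless.

Yes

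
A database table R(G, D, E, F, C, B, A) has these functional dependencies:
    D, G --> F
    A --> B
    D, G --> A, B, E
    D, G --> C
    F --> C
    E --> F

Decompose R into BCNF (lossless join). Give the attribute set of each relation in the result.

{A, B}; {A, D, E, G}; {C, F}; {E, F}

Candidate key of the original relation: {D, G}.
{A, B, C, D, E, F, G}: {A} determines {A, B} here but is not a superkey — split on A --> B, giving {A, B} and {A, C, D, E, F, G}.
{A, B} has no BCNF violation.
{A, C, D, E, F, G}: {F} determines {C, F} here but is not a superkey — split on F --> C, giving {C, F} and {A, D, E, F, G}.
{C, F} has no BCNF violation.
{A, D, E, F, G}: {E} determines {E, F} here but is not a superkey — split on E --> F, giving {E, F} and {A, D, E, G}.
{E, F} has no BCNF violation.
{A, D, E, G} has no BCNF violation.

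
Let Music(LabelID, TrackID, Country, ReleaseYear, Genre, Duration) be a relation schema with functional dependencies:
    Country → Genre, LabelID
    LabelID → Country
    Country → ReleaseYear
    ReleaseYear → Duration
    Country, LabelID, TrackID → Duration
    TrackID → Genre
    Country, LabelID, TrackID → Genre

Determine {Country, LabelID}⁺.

{Country, Duration, Genre, LabelID, ReleaseYear}

Start with {Country, LabelID}.
Country → Genre, LabelID applies; add {Genre} → now {Country, Genre, LabelID}.
Country → ReleaseYear applies; add {ReleaseYear} → now {Country, Genre, LabelID, ReleaseYear}.
ReleaseYear → Duration applies; add {Duration} → now {Country, Duration, Genre, LabelID, ReleaseYear}.
No further FD applies.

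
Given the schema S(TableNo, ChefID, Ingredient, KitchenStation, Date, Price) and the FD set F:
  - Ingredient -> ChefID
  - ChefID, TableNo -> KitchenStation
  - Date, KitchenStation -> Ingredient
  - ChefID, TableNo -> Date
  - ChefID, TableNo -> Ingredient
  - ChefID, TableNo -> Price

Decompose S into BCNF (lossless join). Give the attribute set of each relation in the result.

Candidate keys of the original relation: {ChefID, TableNo}, {Date, KitchenStation, TableNo}, {Ingredient, TableNo}.
Within {ChefID, Date, Ingredient, KitchenStation, Price, TableNo}: {Ingredient}⁺ ∩ {ChefID, Date, Ingredient, KitchenStation, Price, TableNo} = {ChefID, Ingredient}, not the whole set, so Ingredient -> ChefID violates BCNF; decompose into {ChefID, Ingredient} and {Date, Ingredient, KitchenStation, Price, TableNo}.
{ChefID, Ingredient} is in BCNF.
Within {Date, Ingredient, KitchenStation, Price, TableNo}: {Date, KitchenStation}⁺ ∩ {Date, Ingredient, KitchenStation, Price, TableNo} = {Date, Ingredient, KitchenStation}, not the whole set, so Date, KitchenStation -> Ingredient violates BCNF; decompose into {Date, Ingredient, KitchenStation} and {Date, KitchenStation, Price, TableNo}.
{Date, Ingredient, KitchenStation} is in BCNF.
{Date, KitchenStation, Price, TableNo} is in BCNF.

{ChefID, Ingredient}; {Date, Ingredient, KitchenStation}; {Date, KitchenStation, Price, TableNo}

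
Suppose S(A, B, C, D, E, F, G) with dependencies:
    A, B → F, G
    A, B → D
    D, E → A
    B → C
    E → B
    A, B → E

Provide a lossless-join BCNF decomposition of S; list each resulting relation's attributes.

{A, D, E, F, G}; {B, C}; {B, E}

Candidate keys of the original relation: {A, B}, {A, E}, {D, E}.
In {A, B, C, D, E, F, G}, {B} is not a superkey ({B}⁺ restricted to this set is {B, C}), so split on B → C into {B, C} and {A, B, D, E, F, G}.
{B, C} is in BCNF.
In {A, B, D, E, F, G}, {E} is not a superkey ({E}⁺ restricted to this set is {B, E}), so split on E → B into {B, E} and {A, D, E, F, G}.
{B, E} is in BCNF.
{A, D, E, F, G} is in BCNF.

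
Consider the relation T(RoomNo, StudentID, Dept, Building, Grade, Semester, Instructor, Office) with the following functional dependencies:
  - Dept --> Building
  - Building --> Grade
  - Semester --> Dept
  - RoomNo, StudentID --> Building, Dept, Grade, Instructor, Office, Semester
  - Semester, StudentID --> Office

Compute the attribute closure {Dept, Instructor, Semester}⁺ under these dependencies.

{Building, Dept, Grade, Instructor, Semester}

Start with {Dept, Instructor, Semester}.
Dept --> Building applies; add {Building} → now {Building, Dept, Instructor, Semester}.
Building --> Grade applies; add {Grade} → now {Building, Dept, Grade, Instructor, Semester}.
No further FD applies.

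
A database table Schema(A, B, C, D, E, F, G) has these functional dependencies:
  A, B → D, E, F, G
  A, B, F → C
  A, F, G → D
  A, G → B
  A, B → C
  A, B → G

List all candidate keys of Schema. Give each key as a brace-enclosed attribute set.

No FD produces {A}, so it must be in every candidate key.
{A, B}⁺ = {A, B, C, D, E, F, G}, which is every attribute, so {A, B} is a candidate key.
{A, G}⁺ = {A, B, C, D, E, F, G}, which is every attribute, so {A, G} is a candidate key.
Any other superkey properly contains one of these, so there are no further candidate keys.

{A, B}, {A, G}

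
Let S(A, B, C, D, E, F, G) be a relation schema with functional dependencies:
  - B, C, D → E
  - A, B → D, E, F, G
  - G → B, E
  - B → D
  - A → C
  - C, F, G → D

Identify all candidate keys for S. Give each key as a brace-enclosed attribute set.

{A} never appears on the right of any FD, so every key must include it.
{A, B} is a candidate key since {A, B}⁺ = {A, B, C, D, E, F, G} covers every attribute.
{A, G} is a candidate key since {A, G}⁺ = {A, B, C, D, E, F, G} covers every attribute.
These are minimal and exhaustive — every other superkey contains one of them.

{A, B}, {A, G}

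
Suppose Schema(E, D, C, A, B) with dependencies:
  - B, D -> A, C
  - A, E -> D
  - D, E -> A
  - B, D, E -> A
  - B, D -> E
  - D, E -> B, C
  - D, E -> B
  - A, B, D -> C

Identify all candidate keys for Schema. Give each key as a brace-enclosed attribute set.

{A, E} is a candidate key since {A, E}⁺ = {A, B, C, D, E} covers every attribute.
{B, D} is a candidate key since {B, D}⁺ = {A, B, C, D, E} covers every attribute.
{D, E} is a candidate key since {D, E}⁺ = {A, B, C, D, E} covers every attribute.
Any other superkey properly contains one of these, so there are no further candidate keys.

{A, E}, {B, D}, {D, E}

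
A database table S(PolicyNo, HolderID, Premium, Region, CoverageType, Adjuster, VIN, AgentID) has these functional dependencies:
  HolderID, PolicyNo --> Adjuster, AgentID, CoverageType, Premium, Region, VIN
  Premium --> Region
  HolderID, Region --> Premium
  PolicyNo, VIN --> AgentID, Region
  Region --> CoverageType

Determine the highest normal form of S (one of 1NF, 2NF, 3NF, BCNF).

Candidate key: {HolderID, PolicyNo}. Prime attributes: {HolderID, PolicyNo}.
For Premium --> Region we have {Premium}⁺ = {CoverageType, Premium, Region}; {Premium} is not a superkey, so BCNF fails.
Premium --> Region has non-prime {Region} on the right and a non-superkey on the left, so 3NF fails.
No proper subset of a key has a non-prime attribute in its closure, so there is no partial dependency; 2NF holds.

2NF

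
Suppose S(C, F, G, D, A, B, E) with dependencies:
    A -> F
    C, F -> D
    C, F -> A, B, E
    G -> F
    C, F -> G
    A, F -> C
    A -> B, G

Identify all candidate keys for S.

{A}, {C, F}, {C, G}

{A} is a candidate key since {A}⁺ = {A, B, C, D, E, F, G} covers every attribute.
{C, F} is a candidate key since {C, F}⁺ = {A, B, C, D, E, F, G} covers every attribute.
{C, G} is a candidate key since {C, G}⁺ = {A, B, C, D, E, F, G} covers every attribute.
Any other superkey properly contains one of these, so there are no further candidate keys.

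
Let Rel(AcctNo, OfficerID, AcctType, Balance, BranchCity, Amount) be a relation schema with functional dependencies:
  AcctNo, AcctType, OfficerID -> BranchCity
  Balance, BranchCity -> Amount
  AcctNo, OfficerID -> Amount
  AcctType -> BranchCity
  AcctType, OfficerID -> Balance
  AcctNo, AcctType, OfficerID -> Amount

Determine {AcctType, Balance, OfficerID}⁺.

{AcctType, Amount, Balance, BranchCity, OfficerID}

Start with {AcctType, Balance, OfficerID}.
AcctType -> BranchCity applies; add {BranchCity} → now {AcctType, Balance, BranchCity, OfficerID}.
Balance, BranchCity -> Amount applies; add {Amount} → now {AcctType, Amount, Balance, BranchCity, OfficerID}.
No further FD applies.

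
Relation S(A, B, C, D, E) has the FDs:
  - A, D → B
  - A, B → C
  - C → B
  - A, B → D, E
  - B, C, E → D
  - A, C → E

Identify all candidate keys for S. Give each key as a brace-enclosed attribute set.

Attributes never on any right-hand side: {A} — every candidate key must contain it.
{A, B} is a candidate key since {A, B}⁺ = {A, B, C, D, E} covers every attribute.
{A, C} is a candidate key since {A, C}⁺ = {A, B, C, D, E} covers every attribute.
{A, D} is a candidate key since {A, D}⁺ = {A, B, C, D, E} covers every attribute.
Any other superkey properly contains one of these, so there are no further candidate keys.

{A, B}, {A, C}, {A, D}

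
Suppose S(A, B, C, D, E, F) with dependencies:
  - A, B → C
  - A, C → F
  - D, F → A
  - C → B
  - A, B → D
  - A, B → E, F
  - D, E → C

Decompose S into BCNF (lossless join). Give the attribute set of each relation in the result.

{A, D, F}; {B, C}; {C, D, E}; {D, E, F}

Candidate keys of the original relation: {A, B}, {A, C}, {A, D, E}, {B, D, F}, {C, D, F}, {D, E, F}.
Within {A, B, C, D, E, F}: {D, F}⁺ ∩ {A, B, C, D, E, F} = {A, D, F}, not the whole set, so D, F → A violates BCNF; decompose into {A, D, F} and {B, C, D, E, F}.
{A, D, F}: every determinant is a superkey — BCNF.
Within {B, C, D, E, F}: {C}⁺ ∩ {B, C, D, E, F} = {B, C}, not the whole set, so C → B violates BCNF; decompose into {B, C} and {C, D, E, F}.
{B, C}: every determinant is a superkey — BCNF.
Within {C, D, E, F}: {D, E}⁺ ∩ {C, D, E, F} = {C, D, E}, not the whole set, so D, E → C violates BCNF; decompose into {C, D, E} and {D, E, F}.
{C, D, E}: every determinant is a superkey — BCNF.
{D, E, F}: every determinant is a superkey — BCNF.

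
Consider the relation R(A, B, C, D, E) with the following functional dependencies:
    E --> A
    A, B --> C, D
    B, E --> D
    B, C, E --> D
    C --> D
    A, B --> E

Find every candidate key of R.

{A, B}, {B, E}

Attributes never on any right-hand side: {B} — every candidate key must contain it.
{A, B}⁺ = {A, B, C, D, E}, which is every attribute, so {A, B} is a candidate key.
{B, E}⁺ = {A, B, C, D, E}, which is every attribute, so {B, E} is a candidate key.
Any other superkey properly contains one of these, so there are no further candidate keys.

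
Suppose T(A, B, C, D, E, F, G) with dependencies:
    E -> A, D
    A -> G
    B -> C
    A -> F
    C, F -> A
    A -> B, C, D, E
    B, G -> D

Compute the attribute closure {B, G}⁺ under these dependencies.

{B, C, D, G}

Start with {B, G}.
B -> C applies; add {C} → now {B, C, G}.
B, G -> D applies; add {D} → now {B, C, D, G}.
No further FD applies.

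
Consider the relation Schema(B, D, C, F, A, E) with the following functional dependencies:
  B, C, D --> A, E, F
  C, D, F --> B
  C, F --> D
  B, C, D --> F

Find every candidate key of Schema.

{B, C, D}, {C, F}

{C} never appears on the right of any FD, so every key must include it.
{C, F}⁺ = {A, B, C, D, E, F}, which is every attribute, so {C, F} is a candidate key.
{B, C, D}⁺ = {A, B, C, D, E, F}, which is every attribute, so {B, C, D} is a candidate key.
Any other superkey properly contains one of these, so there are no further candidate keys.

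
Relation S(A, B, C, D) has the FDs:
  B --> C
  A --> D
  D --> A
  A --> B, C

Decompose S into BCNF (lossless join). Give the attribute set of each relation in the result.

{A, B, D}; {B, C}

Candidate keys of the original relation: {A}, {D}.
{A, B, C, D}: {B} determines {B, C} here but is not a superkey — split on B --> C, giving {B, C} and {A, B, D}.
{B, C}: every determinant is a superkey — BCNF.
{A, B, D}: every determinant is a superkey — BCNF.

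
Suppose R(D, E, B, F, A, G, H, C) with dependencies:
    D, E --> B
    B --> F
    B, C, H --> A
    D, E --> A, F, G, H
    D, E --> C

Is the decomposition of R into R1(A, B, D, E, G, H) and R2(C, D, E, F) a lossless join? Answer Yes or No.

Yes

The shared attributes are {D, E} and {D, E}⁺ = {A, B, C, D, E, F, G, H}.
R1 is contained in that closure, so R1 ∩ R2 --> R1 holds and the join is lossless.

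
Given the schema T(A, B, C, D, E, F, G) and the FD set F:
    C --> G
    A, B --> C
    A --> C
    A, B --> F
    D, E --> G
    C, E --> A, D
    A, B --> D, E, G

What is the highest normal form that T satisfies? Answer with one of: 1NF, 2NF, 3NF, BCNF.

Candidate keys: {A, B}, {B, C, E}. Prime attributes: {A, B, C, E}.
For C --> G we have {C}⁺ = {C, G}; {C} is not a superkey, so BCNF fails.
Because {G} is non-prime and the left side of C --> G is not a superkey, the relation is not in 3NF.
{A} is a proper subset of the key {A, B}, and {A}⁺ contains the non-prime attribute {G} — a partial dependency, so 2NF is violated.

1NF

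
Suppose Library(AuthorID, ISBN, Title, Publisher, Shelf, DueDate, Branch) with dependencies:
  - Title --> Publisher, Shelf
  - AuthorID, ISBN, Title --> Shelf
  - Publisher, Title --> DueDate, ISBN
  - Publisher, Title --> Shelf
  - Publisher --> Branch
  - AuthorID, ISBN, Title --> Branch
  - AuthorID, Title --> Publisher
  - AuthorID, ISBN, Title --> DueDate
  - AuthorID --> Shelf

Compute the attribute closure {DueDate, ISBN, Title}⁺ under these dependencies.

{Branch, DueDate, ISBN, Publisher, Shelf, Title}

Start with {DueDate, ISBN, Title}.
Title --> Publisher, Shelf applies; add {Publisher, Shelf} → now {DueDate, ISBN, Publisher, Shelf, Title}.
Publisher --> Branch applies; add {Branch} → now {Branch, DueDate, ISBN, Publisher, Shelf, Title}.
No further FD applies.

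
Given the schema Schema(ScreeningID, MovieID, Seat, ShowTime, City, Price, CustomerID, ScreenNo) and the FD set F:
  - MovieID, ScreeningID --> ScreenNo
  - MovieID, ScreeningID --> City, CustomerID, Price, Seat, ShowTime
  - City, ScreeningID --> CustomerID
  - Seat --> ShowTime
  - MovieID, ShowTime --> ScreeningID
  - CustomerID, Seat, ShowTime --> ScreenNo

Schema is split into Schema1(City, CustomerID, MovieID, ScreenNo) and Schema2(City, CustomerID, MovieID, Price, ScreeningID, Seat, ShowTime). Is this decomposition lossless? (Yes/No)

The shared attributes are {City, CustomerID, MovieID} and {City, CustomerID, MovieID}⁺ = {City, CustomerID, MovieID}.
Neither Schema1 nor Schema2 is contained in that closure, so the decomposition is lossy.

No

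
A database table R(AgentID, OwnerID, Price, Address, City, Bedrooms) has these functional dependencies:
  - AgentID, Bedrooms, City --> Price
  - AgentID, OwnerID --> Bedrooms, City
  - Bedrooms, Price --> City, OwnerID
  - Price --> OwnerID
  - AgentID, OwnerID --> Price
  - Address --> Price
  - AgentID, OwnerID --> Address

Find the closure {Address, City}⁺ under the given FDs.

{Address, City, OwnerID, Price}

Start with {Address, City}.
Address --> Price applies; add {Price} → now {Address, City, Price}.
Price --> OwnerID applies; add {OwnerID} → now {Address, City, OwnerID, Price}.
No further FD applies.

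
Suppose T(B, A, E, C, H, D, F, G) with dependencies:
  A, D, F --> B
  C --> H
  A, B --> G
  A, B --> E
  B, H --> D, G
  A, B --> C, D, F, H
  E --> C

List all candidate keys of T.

{A} never appears on the right of any FD, so every key must include it.
{A, B}⁺ = {A, B, C, D, E, F, G, H} — all of the relation — so {A, B} is a candidate key.
{A, D, F}⁺ = {A, B, C, D, E, F, G, H} — all of the relation — so {A, D, F} is a candidate key.
Any other superkey properly contains one of these, so there are no further candidate keys.

{A, B}, {A, D, F}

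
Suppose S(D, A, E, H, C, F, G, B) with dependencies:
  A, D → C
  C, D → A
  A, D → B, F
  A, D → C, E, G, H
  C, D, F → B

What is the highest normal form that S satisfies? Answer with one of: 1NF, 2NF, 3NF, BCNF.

Candidate keys: {A, D}, {C, D}. Prime attributes: {A, C, D}.
Every FD has a superkey on the left, so the relation is in BCNF.

BCNF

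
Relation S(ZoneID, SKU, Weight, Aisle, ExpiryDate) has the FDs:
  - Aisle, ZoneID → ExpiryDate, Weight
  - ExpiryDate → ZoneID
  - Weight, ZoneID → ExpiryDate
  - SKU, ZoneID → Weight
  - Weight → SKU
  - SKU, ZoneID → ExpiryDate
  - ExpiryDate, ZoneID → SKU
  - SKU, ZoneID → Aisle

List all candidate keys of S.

{Aisle, ZoneID}, {ExpiryDate}, {SKU, ZoneID}, {Weight, ZoneID}

{ExpiryDate}⁺ = {Aisle, ExpiryDate, SKU, Weight, ZoneID} — all of the relation — so {ExpiryDate} is a candidate key.
{Aisle, ZoneID}⁺ = {Aisle, ExpiryDate, SKU, Weight, ZoneID} — all of the relation — so {Aisle, ZoneID} is a candidate key.
{SKU, ZoneID}⁺ = {Aisle, ExpiryDate, SKU, Weight, ZoneID} — all of the relation — so {SKU, ZoneID} is a candidate key.
{Weight, ZoneID}⁺ = {Aisle, ExpiryDate, SKU, Weight, ZoneID} — all of the relation — so {Weight, ZoneID} is a candidate key.
No proper subset of any of these is a key, and no other minimal superkey exists.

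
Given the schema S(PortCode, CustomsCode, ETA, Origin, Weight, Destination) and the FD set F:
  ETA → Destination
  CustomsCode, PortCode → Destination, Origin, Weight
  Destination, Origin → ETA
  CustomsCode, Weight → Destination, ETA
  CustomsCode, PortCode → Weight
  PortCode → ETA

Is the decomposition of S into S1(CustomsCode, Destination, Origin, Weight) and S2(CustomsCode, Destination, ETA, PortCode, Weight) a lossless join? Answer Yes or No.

S1 ∩ S2 = {CustomsCode, Destination, Weight}; its closure under F is {CustomsCode, Destination, ETA, Weight}.
S1 ⊄ {CustomsCode, Destination, ETA, Weight} and S2 ⊄ {CustomsCode, Destination, ETA, Weight}, so the split is lossy.

No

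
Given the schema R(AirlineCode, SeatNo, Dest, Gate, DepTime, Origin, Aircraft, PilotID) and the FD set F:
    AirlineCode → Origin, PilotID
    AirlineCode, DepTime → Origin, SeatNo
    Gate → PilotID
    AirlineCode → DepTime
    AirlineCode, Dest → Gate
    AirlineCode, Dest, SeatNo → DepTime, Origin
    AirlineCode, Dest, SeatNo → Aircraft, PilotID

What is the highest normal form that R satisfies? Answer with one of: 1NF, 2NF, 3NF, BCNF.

1NF

Candidate key: {AirlineCode, Dest}. Prime attributes: {AirlineCode, Dest}.
AirlineCode → Origin, PilotID: {AirlineCode}⁺ = {AirlineCode, DepTime, Origin, PilotID, SeatNo}, which is not all of the attributes, so the left side is not a superkey — BCNF is violated.
AirlineCode → Origin, PilotID determines the non-prime attributes {Origin, PilotID} from a non-superkey — 3NF is violated.
The proper key subset {AirlineCode} of {AirlineCode, Dest} determines non-prime {DepTime, Origin, PilotID, SeatNo}, so the relation is not even in 2NF.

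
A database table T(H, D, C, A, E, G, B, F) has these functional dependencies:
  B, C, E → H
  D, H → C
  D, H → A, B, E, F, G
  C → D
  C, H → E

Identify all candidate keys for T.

{B, C, E}, {C, H}, {D, H}

Closure of {C, H} is {A, B, C, D, E, F, G, H}, the whole schema; {C, H} is a candidate key.
Closure of {D, H} is {A, B, C, D, E, F, G, H}, the whole schema; {D, H} is a candidate key.
Closure of {B, C, E} is {A, B, C, D, E, F, G, H}, the whole schema; {B, C, E} is a candidate key.
Any other superkey properly contains one of these, so there are no further candidate keys.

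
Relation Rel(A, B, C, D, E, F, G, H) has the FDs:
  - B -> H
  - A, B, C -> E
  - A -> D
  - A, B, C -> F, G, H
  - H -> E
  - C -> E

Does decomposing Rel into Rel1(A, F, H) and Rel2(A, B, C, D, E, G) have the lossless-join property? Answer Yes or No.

No

The shared attributes are {A} and {A}⁺ = {A, D}.
Rel1 ⊄ {A, D} and Rel2 ⊄ {A, D}, so the split is lossy.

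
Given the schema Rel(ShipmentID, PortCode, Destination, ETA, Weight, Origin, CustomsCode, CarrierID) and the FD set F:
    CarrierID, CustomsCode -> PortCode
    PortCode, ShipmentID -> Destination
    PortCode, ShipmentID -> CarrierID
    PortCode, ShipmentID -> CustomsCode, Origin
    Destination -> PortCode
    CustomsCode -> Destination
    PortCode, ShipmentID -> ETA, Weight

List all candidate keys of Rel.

{CustomsCode, ShipmentID}, {Destination, ShipmentID}, {PortCode, ShipmentID}

No FD produces {ShipmentID}, so it must be in every candidate key.
{CustomsCode, ShipmentID}⁺ = {CarrierID, CustomsCode, Destination, ETA, Origin, PortCode, ShipmentID, Weight} — all of the relation — so {CustomsCode, ShipmentID} is a candidate key.
{Destination, ShipmentID}⁺ = {CarrierID, CustomsCode, Destination, ETA, Origin, PortCode, ShipmentID, Weight} — all of the relation — so {Destination, ShipmentID} is a candidate key.
{PortCode, ShipmentID}⁺ = {CarrierID, CustomsCode, Destination, ETA, Origin, PortCode, ShipmentID, Weight} — all of the relation — so {PortCode, ShipmentID} is a candidate key.
No proper subset of any of these is a key, and no other minimal superkey exists.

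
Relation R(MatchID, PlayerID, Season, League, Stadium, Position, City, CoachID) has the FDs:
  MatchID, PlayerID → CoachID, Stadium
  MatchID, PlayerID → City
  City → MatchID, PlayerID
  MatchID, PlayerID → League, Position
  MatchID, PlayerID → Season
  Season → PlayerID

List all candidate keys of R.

{City}, {MatchID, PlayerID}, {MatchID, Season}

Closure of {City} is {City, CoachID, League, MatchID, PlayerID, Position, Season, Stadium}, the whole schema; {City} is a candidate key.
Closure of {MatchID, PlayerID} is {City, CoachID, League, MatchID, PlayerID, Position, Season, Stadium}, the whole schema; {MatchID, PlayerID} is a candidate key.
Closure of {MatchID, Season} is {City, CoachID, League, MatchID, PlayerID, Position, Season, Stadium}, the whole schema; {MatchID, Season} is a candidate key.
These are minimal and exhaustive — every other superkey contains one of them.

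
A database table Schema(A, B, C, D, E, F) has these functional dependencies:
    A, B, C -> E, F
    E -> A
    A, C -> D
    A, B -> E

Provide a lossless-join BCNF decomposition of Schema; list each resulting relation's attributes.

Candidate keys of the original relation: {A, B, C}, {B, C, E}.
{A, B, C, D, E, F}: {E} determines {A, E} here but is not a superkey — split on E -> A, giving {A, E} and {B, C, D, E, F}.
{A, E} is in BCNF.
{B, C, D, E, F}: {C, E} determines {C, D, E} here but is not a superkey — split on C, E -> D, giving {C, D, E} and {B, C, E, F}.
{C, D, E} is in BCNF.
{B, C, E, F} is in BCNF.

{A, E}; {B, C, E, F}; {C, D, E}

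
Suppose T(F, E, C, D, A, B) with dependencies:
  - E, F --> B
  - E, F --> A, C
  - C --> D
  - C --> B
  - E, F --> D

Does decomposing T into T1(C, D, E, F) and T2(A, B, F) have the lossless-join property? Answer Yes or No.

T1 ∩ T2 = {F}; its closure under F is {F}.
The closure covers neither T1 nor T2 entirely; the join is not lossless.

No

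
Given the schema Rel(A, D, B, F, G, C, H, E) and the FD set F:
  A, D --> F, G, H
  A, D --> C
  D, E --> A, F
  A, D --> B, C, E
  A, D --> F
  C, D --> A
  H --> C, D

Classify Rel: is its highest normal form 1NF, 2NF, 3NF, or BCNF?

Candidate keys: {A, D}, {C, D}, {D, E}, {H}. Prime attributes: {A, C, D, E, H}.
Each dependency's left side is a superkey — BCNF holds.

BCNF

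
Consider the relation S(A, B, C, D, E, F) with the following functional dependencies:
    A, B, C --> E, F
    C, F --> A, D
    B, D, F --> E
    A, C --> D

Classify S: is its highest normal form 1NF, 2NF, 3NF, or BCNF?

1NF

Candidate keys: {A, B, C}, {B, C, F}. Prime attributes: {A, B, C, F}.
C, F --> A, D breaks BCNF: {C, F}⁺ = {A, C, D, F}, so {C, F} is not a superkey.
C, F --> A, D determines the non-prime attribute {D} from a non-superkey — 3NF is violated.
Since {A, C} ⊂ {A, B, C} and {A, C}⁺ ⊇ {D} with {D} non-prime, there is a partial dependency; 2NF fails.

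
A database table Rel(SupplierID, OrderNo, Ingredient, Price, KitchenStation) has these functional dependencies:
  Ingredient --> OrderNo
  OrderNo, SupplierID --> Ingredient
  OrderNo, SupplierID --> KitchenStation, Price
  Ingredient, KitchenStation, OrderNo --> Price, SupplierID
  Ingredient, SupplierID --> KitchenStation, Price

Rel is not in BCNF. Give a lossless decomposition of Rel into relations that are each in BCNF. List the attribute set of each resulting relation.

Candidate keys of the original relation: {Ingredient, KitchenStation}, {Ingredient, SupplierID}, {OrderNo, SupplierID}.
Within {Ingredient, KitchenStation, OrderNo, Price, SupplierID}: {Ingredient}⁺ ∩ {Ingredient, KitchenStation, OrderNo, Price, SupplierID} = {Ingredient, OrderNo}, not the whole set, so Ingredient --> OrderNo violates BCNF; decompose into {Ingredient, OrderNo} and {Ingredient, KitchenStation, Price, SupplierID}.
{Ingredient, OrderNo}: every determinant is a superkey — BCNF.
{Ingredient, KitchenStation, Price, SupplierID}: every determinant is a superkey — BCNF.

{Ingredient, KitchenStation, Price, SupplierID}; {Ingredient, OrderNo}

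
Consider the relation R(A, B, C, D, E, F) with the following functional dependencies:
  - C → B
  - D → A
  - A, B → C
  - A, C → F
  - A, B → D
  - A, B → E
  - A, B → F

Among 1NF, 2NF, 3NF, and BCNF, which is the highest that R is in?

3NF

Candidate keys: {A, B}, {A, C}, {B, D}, {C, D}. Prime attributes: {A, B, C, D}.
C → B breaks BCNF: {C}⁺ = {B, C}, so {C} is not a superkey.
But every attribute on its right side ({B}) is prime, and the same holds for every other non-superkey FD, so 3NF still holds.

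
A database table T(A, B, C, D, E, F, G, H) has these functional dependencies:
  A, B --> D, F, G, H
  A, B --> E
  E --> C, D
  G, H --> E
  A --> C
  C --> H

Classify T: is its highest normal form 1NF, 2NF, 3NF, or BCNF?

1NF

Candidate key: {A, B}. Prime attributes: {A, B}.
E --> C, D: {E}⁺ = {C, D, E, H}, which is not all of the attributes, so the left side is not a superkey — BCNF is violated.
Because {C, D} are non-prime and the left side of E --> C, D is not a superkey, the relation is not in 3NF.
Since {A} ⊂ {A, B} and {A}⁺ ⊇ {C, H} with {C, H} non-prime, there is a partial dependency; 2NF fails.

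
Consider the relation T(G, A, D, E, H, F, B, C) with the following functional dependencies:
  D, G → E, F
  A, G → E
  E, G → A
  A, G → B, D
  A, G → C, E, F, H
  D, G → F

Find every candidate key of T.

Attributes never on any right-hand side: {G} — every candidate key must contain it.
{A, G}⁺ = {A, B, C, D, E, F, G, H}, which is every attribute, so {A, G} is a candidate key.
{D, G}⁺ = {A, B, C, D, E, F, G, H}, which is every attribute, so {D, G} is a candidate key.
{E, G}⁺ = {A, B, C, D, E, F, G, H}, which is every attribute, so {E, G} is a candidate key.
These are minimal and exhaustive — every other superkey contains one of them.

{A, G}, {D, G}, {E, G}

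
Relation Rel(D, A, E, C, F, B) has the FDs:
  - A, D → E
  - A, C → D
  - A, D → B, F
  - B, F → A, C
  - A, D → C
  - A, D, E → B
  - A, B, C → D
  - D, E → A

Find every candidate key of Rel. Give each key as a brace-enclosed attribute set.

{A, C} is a candidate key since {A, C}⁺ = {A, B, C, D, E, F} covers every attribute.
{A, D} is a candidate key since {A, D}⁺ = {A, B, C, D, E, F} covers every attribute.
{B, F} is a candidate key since {B, F}⁺ = {A, B, C, D, E, F} covers every attribute.
{D, E} is a candidate key since {D, E}⁺ = {A, B, C, D, E, F} covers every attribute.
Any other superkey properly contains one of these, so there are no further candidate keys.

{A, C}, {A, D}, {B, F}, {D, E}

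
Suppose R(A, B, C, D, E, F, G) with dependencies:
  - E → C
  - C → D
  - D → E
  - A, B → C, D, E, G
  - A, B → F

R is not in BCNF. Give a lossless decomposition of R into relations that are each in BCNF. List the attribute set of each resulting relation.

{A, B, E, F, G}; {C, D, E}

Candidate key of the original relation: {A, B}.
In {A, B, C, D, E, F, G}, {E} is not a superkey ({E}⁺ restricted to this set is {C, D, E}), so split on E → C, D into {C, D, E} and {A, B, E, F, G}.
{C, D, E}: every determinant is a superkey — BCNF.
{A, B, E, F, G}: every determinant is a superkey — BCNF.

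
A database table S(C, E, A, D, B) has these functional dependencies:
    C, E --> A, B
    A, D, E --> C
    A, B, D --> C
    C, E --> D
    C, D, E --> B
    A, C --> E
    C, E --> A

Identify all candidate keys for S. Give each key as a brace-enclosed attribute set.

{A, B, D}, {A, C}, {A, D, E}, {C, E}

{A, C} is a candidate key since {A, C}⁺ = {A, B, C, D, E} covers every attribute.
{C, E} is a candidate key since {C, E}⁺ = {A, B, C, D, E} covers every attribute.
{A, B, D} is a candidate key since {A, B, D}⁺ = {A, B, C, D, E} covers every attribute.
{A, D, E} is a candidate key since {A, D, E}⁺ = {A, B, C, D, E} covers every attribute.
Any other superkey properly contains one of these, so there are no further candidate keys.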